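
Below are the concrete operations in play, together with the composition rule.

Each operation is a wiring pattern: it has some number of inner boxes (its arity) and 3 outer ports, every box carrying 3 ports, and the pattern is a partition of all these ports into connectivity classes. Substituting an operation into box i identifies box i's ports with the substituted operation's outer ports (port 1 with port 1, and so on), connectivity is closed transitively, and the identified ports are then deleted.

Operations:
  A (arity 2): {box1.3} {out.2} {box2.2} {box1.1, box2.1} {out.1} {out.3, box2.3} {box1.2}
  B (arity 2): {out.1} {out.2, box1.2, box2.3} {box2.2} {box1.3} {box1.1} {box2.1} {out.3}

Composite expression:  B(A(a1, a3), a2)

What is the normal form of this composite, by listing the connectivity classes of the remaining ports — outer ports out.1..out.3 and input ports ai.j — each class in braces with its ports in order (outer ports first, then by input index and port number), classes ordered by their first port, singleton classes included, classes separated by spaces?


{out.1} {out.2, a2.3} {out.3} {a1.1, a3.1} {a1.2} {a1.3} {a2.1} {a2.2} {a3.2} {a3.3}

Treat the ports identified at B as solder joints: merge, then drop.
the subtree at A composes to {out.1} {out.2} {out.3, a3.3} {a1.1, a3.1} {a1.2} {a1.3} {a3.2} on (a1, a3); out.j = own outer ports
the subtree at B composes to {out.1} {out.2, a2.3} {out.3} {a1.1, a3.1} {a1.2} {a1.3} {a2.1} {a2.2} {a3.2} {a3.3} on (a1, a3, a2); out.j = own outer ports


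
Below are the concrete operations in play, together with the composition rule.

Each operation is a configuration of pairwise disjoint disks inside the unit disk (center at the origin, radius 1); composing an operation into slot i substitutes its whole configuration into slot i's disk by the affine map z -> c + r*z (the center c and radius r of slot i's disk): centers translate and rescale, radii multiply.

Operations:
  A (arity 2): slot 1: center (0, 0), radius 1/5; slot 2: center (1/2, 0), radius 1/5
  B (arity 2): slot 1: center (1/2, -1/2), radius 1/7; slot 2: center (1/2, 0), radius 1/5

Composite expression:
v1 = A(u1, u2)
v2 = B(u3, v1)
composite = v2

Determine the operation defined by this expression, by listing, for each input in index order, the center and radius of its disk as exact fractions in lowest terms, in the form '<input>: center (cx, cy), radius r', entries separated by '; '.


u1: center (1/2, 0), radius 1/25; u2: center (3/5, 0), radius 1/25; u3: center (1/2, -1/2), radius 1/7

Affine substitution under B: radii multiply and u-centers shift.
for u3, the 1-step affine chain lands on center (1/2, -1/2), radius 1/7
for u1, the 2-step affine chain lands on center (1/2, 0), radius 1/25
for u2, the 2-step affine chain lands on center (3/5, 0), radius 1/25


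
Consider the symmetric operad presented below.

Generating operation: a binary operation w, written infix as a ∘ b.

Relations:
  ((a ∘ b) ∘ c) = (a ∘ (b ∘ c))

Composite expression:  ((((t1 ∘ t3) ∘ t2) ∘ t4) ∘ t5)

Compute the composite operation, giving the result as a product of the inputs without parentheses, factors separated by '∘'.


Associativity of w dissolves the nesting; only the t-input order survives.
(t1 ∘ t3) reduces to t1 ∘ t3
((t1 ∘ t3) ∘ t2) reduces to t1 ∘ t3 ∘ t2
(((t1 ∘ t3) ∘ t2) ∘ t4) reduces to t1 ∘ t3 ∘ t2 ∘ t4
((((t1 ∘ t3) ∘ t2) ∘ t4) ∘ t5) reduces to t1 ∘ t3 ∘ t2 ∘ t4 ∘ t5

t1 ∘ t3 ∘ t2 ∘ t4 ∘ t5


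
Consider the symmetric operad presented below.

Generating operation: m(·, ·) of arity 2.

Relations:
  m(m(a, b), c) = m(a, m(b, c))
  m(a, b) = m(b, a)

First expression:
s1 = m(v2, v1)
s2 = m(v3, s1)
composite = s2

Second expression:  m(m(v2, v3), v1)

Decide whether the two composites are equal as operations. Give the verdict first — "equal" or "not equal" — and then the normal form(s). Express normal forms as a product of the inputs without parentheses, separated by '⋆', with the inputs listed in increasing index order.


equal — both sides give v1 ⋆ v2 ⋆ v3


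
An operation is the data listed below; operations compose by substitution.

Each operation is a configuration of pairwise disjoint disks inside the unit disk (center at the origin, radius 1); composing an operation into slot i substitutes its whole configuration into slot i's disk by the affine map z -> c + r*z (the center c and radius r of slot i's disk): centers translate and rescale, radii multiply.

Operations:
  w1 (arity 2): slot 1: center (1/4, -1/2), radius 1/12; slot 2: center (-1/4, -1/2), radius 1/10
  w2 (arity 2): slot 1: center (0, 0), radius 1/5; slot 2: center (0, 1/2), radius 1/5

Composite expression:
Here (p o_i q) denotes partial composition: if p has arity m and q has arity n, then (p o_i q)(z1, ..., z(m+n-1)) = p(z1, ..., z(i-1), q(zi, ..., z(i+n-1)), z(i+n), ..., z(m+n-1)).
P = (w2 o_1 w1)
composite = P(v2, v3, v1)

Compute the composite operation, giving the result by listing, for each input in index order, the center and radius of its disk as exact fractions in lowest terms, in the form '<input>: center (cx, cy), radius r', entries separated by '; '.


Only the slot chain above each v matters under w2; compose those maps.
v2: after 2 affine steps, its disk has center (1/20, -1/10), radius 1/60
v3: after 2 affine steps, its disk has center (-1/20, -1/10), radius 1/50
v1: after 1 affine step, its disk has center (0, 1/2), radius 1/5

v1: center (0, 1/2), radius 1/5; v2: center (1/20, -1/10), radius 1/60; v3: center (-1/20, -1/10), radius 1/50


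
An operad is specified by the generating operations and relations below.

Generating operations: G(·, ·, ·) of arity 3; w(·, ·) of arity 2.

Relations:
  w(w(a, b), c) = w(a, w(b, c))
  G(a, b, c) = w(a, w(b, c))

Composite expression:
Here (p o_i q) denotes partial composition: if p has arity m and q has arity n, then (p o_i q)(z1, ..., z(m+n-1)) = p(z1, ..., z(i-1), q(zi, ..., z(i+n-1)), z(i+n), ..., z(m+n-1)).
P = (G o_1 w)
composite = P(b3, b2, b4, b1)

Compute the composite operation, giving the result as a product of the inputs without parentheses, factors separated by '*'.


Every regrouping of G is equal, so read the b-inputs in written order.
w(b3, b2) reduces to b3 * b2
G(w(b3, b2), b4, b1) reduces to b3 * b2 * b4 * b1

b3 * b2 * b4 * b1


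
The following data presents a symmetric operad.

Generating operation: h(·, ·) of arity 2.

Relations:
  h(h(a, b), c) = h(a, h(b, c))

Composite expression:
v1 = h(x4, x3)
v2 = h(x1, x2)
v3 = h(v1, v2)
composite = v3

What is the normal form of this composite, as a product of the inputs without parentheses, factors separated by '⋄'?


x4 ⋄ x3 ⋄ x1 ⋄ x2

Associativity of h dissolves the nesting; only the x-input order survives.
h(x4, x3) flattens to x4 ⋄ x3
h(x1, x2) flattens to x1 ⋄ x2
h(h(x4, x3), h(x1, x2)) flattens to x4 ⋄ x3 ⋄ x1 ⋄ x2


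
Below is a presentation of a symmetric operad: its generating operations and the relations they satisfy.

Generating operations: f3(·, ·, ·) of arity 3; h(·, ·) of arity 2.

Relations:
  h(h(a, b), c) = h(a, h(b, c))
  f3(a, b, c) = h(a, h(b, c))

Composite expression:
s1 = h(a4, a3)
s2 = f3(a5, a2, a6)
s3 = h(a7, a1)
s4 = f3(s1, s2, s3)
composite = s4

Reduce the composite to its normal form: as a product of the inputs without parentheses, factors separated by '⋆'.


a4 ⋆ a3 ⋆ a5 ⋆ a2 ⋆ a6 ⋆ a7 ⋆ a1

Key point: f3 is associative — brackets drop, the a-order remains.
h(a4, a3) unparenthesizes to a4 ⋆ a3
f3(a5, a2, a6) unparenthesizes to a5 ⋆ a2 ⋆ a6
h(a7, a1) unparenthesizes to a7 ⋆ a1
f3(h(a4, a3), f3(a5, a2, a6), h(a7, a1)) unparenthesizes to a4 ⋆ a3 ⋆ a5 ⋆ a2 ⋆ a6 ⋆ a7 ⋆ a1


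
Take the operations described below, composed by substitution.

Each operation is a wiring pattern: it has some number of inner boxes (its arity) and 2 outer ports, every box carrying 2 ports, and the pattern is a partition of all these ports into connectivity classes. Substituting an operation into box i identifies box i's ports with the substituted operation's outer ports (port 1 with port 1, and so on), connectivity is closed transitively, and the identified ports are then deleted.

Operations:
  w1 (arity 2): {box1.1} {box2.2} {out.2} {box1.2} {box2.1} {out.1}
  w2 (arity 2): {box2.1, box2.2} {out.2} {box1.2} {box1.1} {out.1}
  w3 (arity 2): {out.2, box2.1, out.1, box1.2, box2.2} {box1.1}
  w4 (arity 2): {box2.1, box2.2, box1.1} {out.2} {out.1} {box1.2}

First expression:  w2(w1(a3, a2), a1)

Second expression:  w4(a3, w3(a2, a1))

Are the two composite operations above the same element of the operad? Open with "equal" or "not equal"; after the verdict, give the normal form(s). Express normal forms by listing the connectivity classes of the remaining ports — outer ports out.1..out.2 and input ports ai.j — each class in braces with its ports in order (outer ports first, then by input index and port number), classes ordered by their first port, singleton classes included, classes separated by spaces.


Reducing the first expression gives {out.1} {out.2} {a1.1, a1.2} {a2.1} {a2.2} {a3.1} {a3.2}
Reducing the second expression gives {out.1} {out.2} {a1.1, a1.2, a2.2, a3.1} {a2.1} {a3.2}
They disagree, so not equal.

not equal — first {out.1} {out.2} {a1.1, a1.2} {a2.1} {a2.2} {a3.1} {a3.2}, second {out.1} {out.2} {a1.1, a1.2, a2.2, a3.1} {a2.1} {a3.2}


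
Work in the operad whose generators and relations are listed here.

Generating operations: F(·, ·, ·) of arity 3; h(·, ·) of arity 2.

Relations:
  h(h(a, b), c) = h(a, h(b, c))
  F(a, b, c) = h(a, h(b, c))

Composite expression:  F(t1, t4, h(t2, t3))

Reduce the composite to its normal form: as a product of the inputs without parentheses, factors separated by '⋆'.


t1 ⋆ t4 ⋆ t2 ⋆ t3

All parenthesizations of F agree; list the t-inputs left to right.
h(t2, t3) collapses to t2 ⋆ t3
F(t1, t4, h(t2, t3)) collapses to t1 ⋆ t4 ⋆ t2 ⋆ t3


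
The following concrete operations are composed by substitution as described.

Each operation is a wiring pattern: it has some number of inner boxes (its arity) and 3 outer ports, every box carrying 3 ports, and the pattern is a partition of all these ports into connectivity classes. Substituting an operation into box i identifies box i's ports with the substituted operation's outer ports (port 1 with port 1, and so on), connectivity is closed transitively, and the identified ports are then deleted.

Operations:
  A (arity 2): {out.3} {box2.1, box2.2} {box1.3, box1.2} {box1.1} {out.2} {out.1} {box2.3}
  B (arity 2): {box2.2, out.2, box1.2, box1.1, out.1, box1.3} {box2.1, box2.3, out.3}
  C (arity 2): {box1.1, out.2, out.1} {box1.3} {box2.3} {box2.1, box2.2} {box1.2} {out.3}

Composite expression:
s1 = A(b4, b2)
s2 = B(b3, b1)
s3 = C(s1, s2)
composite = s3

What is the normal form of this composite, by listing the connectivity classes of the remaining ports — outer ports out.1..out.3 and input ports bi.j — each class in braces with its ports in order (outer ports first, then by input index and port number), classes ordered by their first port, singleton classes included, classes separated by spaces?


{out.1, out.2} {out.3} {b1.1, b1.3} {b1.2, b3.1, b3.2, b3.3} {b2.1, b2.2} {b2.3} {b4.1} {b4.2, b4.3}

After gluing at C, chains via deleted ports link the b-ports.
the subtree at A composes to {out.1} {out.2} {out.3} {b2.1, b2.2} {b2.3} {b4.1} {b4.2, b4.3} on (b4, b2); out.j = own outer ports
the subtree at B composes to {out.1, out.2, b1.2, b3.1, b3.2, b3.3} {out.3, b1.1, b1.3} on (b3, b1); out.j = own outer ports
the subtree at C composes to {out.1, out.2} {out.3} {b1.1, b1.3} {b1.2, b3.1, b3.2, b3.3} {b2.1, b2.2} {b2.3} {b4.1} {b4.2, b4.3} on (b4, b2, b3, b1); out.j = own outer ports


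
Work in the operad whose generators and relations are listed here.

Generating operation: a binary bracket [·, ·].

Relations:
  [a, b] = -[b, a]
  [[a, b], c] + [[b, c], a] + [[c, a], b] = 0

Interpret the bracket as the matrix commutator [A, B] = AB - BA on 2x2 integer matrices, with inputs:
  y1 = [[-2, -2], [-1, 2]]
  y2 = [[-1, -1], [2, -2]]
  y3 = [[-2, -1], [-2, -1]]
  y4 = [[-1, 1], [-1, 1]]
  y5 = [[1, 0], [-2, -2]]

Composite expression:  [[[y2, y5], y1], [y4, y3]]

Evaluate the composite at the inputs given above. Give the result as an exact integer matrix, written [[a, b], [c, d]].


[[72, 102], [246, -72]]

[y2, y5] = [[2, 3], [8, -2]]
[[y2, y5], y1] = [[13, 4], [-28, -13]]
[y4, y3] = [[-3, 3], [-3, 3]]
[[[y2, y5], y1], [y4, y3]] = [[72, 102], [246, -72]]


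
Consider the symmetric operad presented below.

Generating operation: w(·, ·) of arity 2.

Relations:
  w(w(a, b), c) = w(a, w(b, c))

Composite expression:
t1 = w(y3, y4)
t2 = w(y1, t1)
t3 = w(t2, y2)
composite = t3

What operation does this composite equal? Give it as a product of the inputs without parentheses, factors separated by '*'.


y1 * y3 * y4 * y2


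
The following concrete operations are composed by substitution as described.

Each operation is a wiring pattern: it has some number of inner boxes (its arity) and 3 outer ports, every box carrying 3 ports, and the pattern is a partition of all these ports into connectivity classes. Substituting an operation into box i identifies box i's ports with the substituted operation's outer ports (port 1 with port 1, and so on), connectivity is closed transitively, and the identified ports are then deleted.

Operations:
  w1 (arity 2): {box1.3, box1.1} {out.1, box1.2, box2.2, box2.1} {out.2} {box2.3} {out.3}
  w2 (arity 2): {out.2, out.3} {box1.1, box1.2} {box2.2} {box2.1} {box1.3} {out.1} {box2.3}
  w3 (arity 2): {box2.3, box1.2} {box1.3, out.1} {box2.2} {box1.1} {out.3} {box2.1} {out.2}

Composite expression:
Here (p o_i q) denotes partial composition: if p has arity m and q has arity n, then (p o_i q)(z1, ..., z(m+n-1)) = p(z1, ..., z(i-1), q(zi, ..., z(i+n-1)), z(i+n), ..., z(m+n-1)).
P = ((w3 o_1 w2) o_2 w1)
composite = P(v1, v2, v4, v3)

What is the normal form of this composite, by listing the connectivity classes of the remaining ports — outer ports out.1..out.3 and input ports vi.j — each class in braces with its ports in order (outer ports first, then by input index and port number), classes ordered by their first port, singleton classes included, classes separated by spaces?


Two ports join when wires chain via w3-identified ports.
through w1, on inputs (v2, v4): {out.1, v2.2, v4.1, v4.2} {out.2} {out.3} {v2.1, v2.3} {v4.3} (out.j = stage outer ports)
through w2, on inputs (v1, v2, v4): {out.1} {out.2, out.3} {v1.1, v1.2} {v1.3} {v2.1, v2.3} {v2.2, v4.1, v4.2} {v4.3} (out.j = stage outer ports)
through w3, on inputs (v1, v2, v4, v3): {out.1, v3.3} {out.2} {out.3} {v1.1, v1.2} {v1.3} {v2.1, v2.3} {v2.2, v4.1, v4.2} {v3.1} {v3.2} {v4.3} (out.j = stage outer ports)

{out.1, v3.3} {out.2} {out.3} {v1.1, v1.2} {v1.3} {v2.1, v2.3} {v2.2, v4.1, v4.2} {v3.1} {v3.2} {v4.3}


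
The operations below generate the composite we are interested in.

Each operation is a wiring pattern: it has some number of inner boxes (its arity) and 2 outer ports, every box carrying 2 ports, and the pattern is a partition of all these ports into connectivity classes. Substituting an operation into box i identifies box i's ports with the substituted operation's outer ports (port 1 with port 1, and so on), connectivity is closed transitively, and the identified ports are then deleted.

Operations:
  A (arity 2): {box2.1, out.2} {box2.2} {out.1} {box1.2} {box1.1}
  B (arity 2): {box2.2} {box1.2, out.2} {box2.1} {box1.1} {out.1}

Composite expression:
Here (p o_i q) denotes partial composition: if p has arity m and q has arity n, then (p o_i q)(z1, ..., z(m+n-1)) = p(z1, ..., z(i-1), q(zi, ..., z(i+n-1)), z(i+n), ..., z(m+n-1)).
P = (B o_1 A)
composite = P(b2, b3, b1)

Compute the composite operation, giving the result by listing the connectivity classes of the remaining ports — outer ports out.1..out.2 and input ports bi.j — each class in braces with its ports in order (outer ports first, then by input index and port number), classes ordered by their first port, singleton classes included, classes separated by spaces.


{out.1} {out.2, b3.1} {b1.1} {b1.2} {b2.1} {b2.2} {b3.2}

Reachability decides: close wires over B-identified ports.
after A, the pattern on (b2, b3) reads {out.1} {out.2, b3.1} {b2.1} {b2.2} {b3.2} (out.j = its outer ports)
after B, the pattern on (b2, b3, b1) reads {out.1} {out.2, b3.1} {b1.1} {b1.2} {b2.1} {b2.2} {b3.2} (out.j = its outer ports)


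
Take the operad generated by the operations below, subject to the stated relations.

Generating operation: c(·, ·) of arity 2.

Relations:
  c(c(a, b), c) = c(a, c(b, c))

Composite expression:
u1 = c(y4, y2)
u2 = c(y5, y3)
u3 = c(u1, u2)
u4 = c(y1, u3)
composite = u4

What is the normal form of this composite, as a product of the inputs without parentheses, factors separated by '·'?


y1 · y4 · y2 · y5 · y3

All parenthesizations of c agree; list the y-inputs left to right.
c(y4, y2) reduces to y4 · y2
c(y5, y3) reduces to y5 · y3
c(c(y4, y2), c(y5, y3)) reduces to y4 · y2 · y5 · y3
c(y1, c(c(y4, y2), c(y5, y3))) reduces to y1 · y4 · y2 · y5 · y3


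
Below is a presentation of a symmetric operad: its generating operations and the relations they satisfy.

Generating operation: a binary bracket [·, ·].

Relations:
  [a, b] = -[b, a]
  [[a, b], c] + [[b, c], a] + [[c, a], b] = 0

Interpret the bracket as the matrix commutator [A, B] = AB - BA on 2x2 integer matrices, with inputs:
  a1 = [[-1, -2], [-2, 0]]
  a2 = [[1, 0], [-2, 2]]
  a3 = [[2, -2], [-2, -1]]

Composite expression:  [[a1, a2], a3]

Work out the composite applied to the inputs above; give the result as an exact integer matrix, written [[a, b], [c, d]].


[[4, -10], [16, -4]]

[a1, a2] = [[4, -2], [0, -4]]
[[a1, a2], a3] = [[4, -10], [16, -4]]


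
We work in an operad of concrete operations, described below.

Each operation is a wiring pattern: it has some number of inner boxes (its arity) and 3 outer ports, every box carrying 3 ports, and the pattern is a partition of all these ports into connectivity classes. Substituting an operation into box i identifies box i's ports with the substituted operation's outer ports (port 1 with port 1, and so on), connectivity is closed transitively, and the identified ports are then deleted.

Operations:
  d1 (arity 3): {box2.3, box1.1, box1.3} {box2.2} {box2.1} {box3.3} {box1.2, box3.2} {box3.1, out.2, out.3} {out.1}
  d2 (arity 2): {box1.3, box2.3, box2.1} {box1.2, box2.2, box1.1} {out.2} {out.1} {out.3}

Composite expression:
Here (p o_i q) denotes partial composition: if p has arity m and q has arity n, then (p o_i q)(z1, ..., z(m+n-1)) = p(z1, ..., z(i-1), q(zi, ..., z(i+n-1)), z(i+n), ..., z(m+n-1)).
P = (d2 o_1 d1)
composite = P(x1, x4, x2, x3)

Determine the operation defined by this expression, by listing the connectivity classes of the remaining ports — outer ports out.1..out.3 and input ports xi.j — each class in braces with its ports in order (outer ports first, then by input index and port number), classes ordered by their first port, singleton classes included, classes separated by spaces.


{out.1} {out.2} {out.3} {x1.1, x1.3, x4.3} {x1.2, x2.2} {x2.1, x3.1, x3.2, x3.3} {x2.3} {x4.1} {x4.2}

After gluing at d2, chains via deleted ports link the x-ports.
the subtree at d1 composes to {out.1} {out.2, out.3, x2.1} {x1.1, x1.3, x4.3} {x1.2, x2.2} {x2.3} {x4.1} {x4.2} on (x1, x4, x2); out.j = own outer ports
the subtree at d2 composes to {out.1} {out.2} {out.3} {x1.1, x1.3, x4.3} {x1.2, x2.2} {x2.1, x3.1, x3.2, x3.3} {x2.3} {x4.1} {x4.2} on (x1, x4, x2, x3); out.j = own outer ports


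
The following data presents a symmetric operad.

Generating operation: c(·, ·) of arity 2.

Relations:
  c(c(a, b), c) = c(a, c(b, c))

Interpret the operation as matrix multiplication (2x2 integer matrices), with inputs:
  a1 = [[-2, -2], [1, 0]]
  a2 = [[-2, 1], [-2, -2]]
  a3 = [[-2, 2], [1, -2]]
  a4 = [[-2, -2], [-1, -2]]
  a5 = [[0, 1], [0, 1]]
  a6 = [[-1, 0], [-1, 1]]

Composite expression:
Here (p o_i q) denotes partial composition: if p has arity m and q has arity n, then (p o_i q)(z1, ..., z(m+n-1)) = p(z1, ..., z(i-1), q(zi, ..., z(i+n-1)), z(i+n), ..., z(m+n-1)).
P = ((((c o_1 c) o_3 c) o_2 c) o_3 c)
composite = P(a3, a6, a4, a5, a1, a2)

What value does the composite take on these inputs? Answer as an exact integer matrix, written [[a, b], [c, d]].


[[12, -6], [-4, 2]]

c(a4, a5) = [[0, -4], [0, -3]]
c(a6, c(a4, a5)) = [[0, 4], [0, 1]]
c(a3, c(a6, c(a4, a5))) = [[0, -6], [0, 2]]
c(a1, a2) = [[8, 2], [-2, 1]]
c(c(a3, c(a6, c(a4, a5))), c(a1, a2)) = [[12, -6], [-4, 2]]


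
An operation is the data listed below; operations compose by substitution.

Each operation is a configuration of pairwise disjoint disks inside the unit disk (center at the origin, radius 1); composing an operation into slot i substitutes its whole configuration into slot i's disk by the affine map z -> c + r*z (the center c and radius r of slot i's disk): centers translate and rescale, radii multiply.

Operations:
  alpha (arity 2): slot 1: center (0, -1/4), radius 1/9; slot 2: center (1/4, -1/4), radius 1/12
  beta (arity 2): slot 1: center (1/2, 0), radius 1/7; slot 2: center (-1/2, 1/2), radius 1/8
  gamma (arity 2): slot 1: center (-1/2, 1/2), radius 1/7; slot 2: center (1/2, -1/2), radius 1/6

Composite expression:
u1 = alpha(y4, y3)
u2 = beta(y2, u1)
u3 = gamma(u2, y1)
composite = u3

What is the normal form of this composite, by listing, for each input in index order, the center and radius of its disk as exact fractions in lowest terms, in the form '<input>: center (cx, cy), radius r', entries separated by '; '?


y1: center (1/2, -1/2), radius 1/6; y2: center (-3/7, 1/2), radius 1/49; y3: center (-127/224, 127/224), radius 1/672; y4: center (-4/7, 127/224), radius 1/504

Each y-disk chains the slot maps above it in gamma; radii multiply.
y2 passes through 2 substitutions, ending at center (-3/7, 1/2), radius 1/49
y4 passes through 3 substitutions, ending at center (-4/7, 127/224), radius 1/504
y3 passes through 3 substitutions, ending at center (-127/224, 127/224), radius 1/672
y1 passes through 1 substitution, ending at center (1/2, -1/2), radius 1/6


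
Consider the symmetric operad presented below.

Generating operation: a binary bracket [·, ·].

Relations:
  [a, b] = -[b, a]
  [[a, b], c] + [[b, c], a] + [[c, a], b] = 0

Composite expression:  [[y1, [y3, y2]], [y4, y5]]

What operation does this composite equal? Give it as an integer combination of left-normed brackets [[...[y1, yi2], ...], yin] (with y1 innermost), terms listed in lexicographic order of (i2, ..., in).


-[[[[y1, y2], y3], y4], y5] + [[[[y1, y2], y3], y5], y4] + [[[[y1, y3], y2], y4], y5] - [[[[y1, y3], y2], y5], y4]

Expand each bracket as ab - ba; the y1-initial words give the coefficients.
Composite bracket: [[y1, [y3, y2]], [y4, y5]]
Expanding via [a, b] = ab - ba: 16 signed words (2^4 = 16).
Keep just the words that open with y1:
  the word y1y2y3y4y5 carries sign -1 and contributes -[[[[y1, y2], y3], y4], y5]
  the word y1y2y3y5y4 carries sign +1 and contributes +[[[[y1, y2], y3], y5], y4]
  the word y1y3y2y4y5 carries sign +1 and contributes +[[[[y1, y3], y2], y4], y5]
  the word y1y3y2y5y4 carries sign -1 and contributes -[[[[y1, y3], y2], y5], y4]


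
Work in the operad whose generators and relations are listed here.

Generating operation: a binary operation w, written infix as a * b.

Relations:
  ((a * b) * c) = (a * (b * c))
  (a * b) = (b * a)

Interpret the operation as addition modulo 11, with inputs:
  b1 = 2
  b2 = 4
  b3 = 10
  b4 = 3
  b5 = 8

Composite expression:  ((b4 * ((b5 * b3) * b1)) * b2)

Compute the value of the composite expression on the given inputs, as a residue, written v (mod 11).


(b5 * b3) = 7
((b5 * b3) * b1) = 9
(b4 * ((b5 * b3) * b1)) = 1
((b4 * ((b5 * b3) * b1)) * b2) = 5

5 (mod 11)


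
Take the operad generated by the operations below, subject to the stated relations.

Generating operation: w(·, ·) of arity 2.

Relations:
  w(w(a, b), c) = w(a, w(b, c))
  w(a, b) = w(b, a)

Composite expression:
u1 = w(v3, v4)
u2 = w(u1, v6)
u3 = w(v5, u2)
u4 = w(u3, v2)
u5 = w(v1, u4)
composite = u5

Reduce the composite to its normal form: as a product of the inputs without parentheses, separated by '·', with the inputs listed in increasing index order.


v1 · v2 · v3 · v4 · v5 · v6


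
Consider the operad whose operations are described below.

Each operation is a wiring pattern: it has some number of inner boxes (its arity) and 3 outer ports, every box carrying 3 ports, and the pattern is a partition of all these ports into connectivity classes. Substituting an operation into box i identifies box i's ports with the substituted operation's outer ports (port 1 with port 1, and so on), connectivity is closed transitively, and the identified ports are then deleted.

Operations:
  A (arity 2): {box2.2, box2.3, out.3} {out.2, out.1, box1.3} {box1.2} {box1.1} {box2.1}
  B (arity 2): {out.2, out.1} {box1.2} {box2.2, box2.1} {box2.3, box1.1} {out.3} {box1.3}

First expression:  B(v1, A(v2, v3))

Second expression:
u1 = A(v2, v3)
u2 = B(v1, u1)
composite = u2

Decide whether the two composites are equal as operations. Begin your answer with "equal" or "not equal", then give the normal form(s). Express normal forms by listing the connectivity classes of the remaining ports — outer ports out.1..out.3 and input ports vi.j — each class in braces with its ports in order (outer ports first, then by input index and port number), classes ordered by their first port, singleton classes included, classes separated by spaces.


equal — both sides give {out.1, out.2} {out.3} {v1.1, v3.2, v3.3} {v1.2} {v1.3} {v2.1} {v2.2} {v2.3} {v3.1}

Reducing the first expression gives {out.1, out.2} {out.3} {v1.1, v3.2, v3.3} {v1.2} {v1.3} {v2.1} {v2.2} {v2.3} {v3.1}
Reducing the second expression gives {out.1, out.2} {out.3} {v1.1, v3.2, v3.3} {v1.2} {v1.3} {v2.1} {v2.2} {v2.3} {v3.1}
Identical normal forms: equal.


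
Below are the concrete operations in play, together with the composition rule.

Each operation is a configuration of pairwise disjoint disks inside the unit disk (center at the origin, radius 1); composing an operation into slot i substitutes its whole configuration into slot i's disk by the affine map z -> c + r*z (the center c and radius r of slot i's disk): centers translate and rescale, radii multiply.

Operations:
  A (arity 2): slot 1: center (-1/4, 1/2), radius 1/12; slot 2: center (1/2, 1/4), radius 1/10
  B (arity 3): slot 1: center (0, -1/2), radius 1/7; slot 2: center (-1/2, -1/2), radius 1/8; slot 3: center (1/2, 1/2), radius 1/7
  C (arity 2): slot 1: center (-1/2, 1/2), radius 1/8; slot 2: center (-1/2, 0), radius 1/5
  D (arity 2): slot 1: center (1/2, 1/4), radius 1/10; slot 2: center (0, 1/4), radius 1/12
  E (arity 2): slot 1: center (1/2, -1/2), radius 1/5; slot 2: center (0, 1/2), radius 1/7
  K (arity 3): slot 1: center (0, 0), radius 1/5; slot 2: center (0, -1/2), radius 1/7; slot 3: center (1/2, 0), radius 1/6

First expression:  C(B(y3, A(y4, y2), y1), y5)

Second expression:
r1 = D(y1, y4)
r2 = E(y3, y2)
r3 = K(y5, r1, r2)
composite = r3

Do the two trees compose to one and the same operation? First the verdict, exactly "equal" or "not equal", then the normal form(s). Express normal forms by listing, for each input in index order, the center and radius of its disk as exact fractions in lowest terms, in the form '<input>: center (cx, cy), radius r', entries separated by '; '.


not equal; first: y1: center (-7/16, 9/16), radius 1/56; y2: center (-71/128, 113/256), radius 1/640; y3: center (-1/2, 7/16), radius 1/56; y4: center (-145/256, 57/128), radius 1/768; y5: center (-1/2, 0), radius 1/5; second: y1: center (1/14, -13/28), radius 1/70; y2: center (1/2, 1/12), radius 1/42; y3: center (7/12, -1/12), radius 1/30; y4: center (0, -13/28), radius 1/84; y5: center (0, 0), radius 1/5

Normal form of the first expression: y1: center (-7/16, 9/16), radius 1/56; y2: center (-71/128, 113/256), radius 1/640; y3: center (-1/2, 7/16), radius 1/56; y4: center (-145/256, 57/128), radius 1/768; y5: center (-1/2, 0), radius 1/5
Normal form of the second expression: y1: center (1/14, -13/28), radius 1/70; y2: center (1/2, 1/12), radius 1/42; y3: center (7/12, -1/12), radius 1/30; y4: center (0, -13/28), radius 1/84; y5: center (0, 0), radius 1/5
The normal forms differ: not equal.


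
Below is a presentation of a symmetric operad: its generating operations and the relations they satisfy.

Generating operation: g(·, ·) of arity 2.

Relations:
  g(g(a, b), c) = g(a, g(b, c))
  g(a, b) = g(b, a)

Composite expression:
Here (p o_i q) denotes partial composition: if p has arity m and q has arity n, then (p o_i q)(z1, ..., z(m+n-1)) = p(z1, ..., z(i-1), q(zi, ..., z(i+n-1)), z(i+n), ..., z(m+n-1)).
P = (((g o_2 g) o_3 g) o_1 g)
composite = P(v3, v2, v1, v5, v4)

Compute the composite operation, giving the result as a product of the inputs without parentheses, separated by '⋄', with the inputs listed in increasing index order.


Reordering under g is free, so list the v-inputs canonically.
g(v3, v2) collapses to v3 ⋄ v2
g(v5, v4) collapses to v5 ⋄ v4
g(v1, g(v5, v4)) collapses to v1 ⋄ v5 ⋄ v4
g(g(v3, v2), g(v1, g(v5, v4))) collapses to v3 ⋄ v2 ⋄ v1 ⋄ v5 ⋄ v4
rearranged into index order: v1 ⋄ v2 ⋄ v3 ⋄ v4 ⋄ v5

v1 ⋄ v2 ⋄ v3 ⋄ v4 ⋄ v5


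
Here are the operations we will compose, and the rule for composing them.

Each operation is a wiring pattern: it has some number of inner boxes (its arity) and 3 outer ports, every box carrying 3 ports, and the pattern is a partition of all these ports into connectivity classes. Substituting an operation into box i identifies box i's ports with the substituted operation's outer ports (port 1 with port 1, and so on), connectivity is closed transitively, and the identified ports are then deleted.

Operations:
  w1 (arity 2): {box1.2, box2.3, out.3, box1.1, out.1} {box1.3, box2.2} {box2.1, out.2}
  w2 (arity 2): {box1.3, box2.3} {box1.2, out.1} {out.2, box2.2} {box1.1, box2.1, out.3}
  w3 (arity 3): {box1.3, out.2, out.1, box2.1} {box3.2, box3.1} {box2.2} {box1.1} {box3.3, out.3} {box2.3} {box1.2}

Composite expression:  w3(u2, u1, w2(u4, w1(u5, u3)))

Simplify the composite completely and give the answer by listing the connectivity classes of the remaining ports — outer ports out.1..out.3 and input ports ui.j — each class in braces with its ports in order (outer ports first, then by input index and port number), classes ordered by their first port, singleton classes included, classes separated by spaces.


{out.1, out.2, u1.1, u2.3} {out.3, u3.3, u4.1, u4.3, u5.1, u5.2} {u1.2} {u1.3} {u2.1} {u2.2} {u3.1, u4.2} {u3.2, u5.3}

Connectivity passes through glued w3-boundaries; trace each wire chain.
stage w1: inputs (u5, u3), connectivity {out.1, out.3, u3.3, u5.1, u5.2} {out.2, u3.1} {u3.2, u5.3}, out.j its boundary
stage w2: inputs (u4, u5, u3), connectivity {out.1, u4.2} {out.2, u3.1} {out.3, u3.3, u4.1, u4.3, u5.1, u5.2} {u3.2, u5.3}, out.j its boundary
stage w3: inputs (u2, u1, u4, u5, u3), connectivity {out.1, out.2, u1.1, u2.3} {out.3, u3.3, u4.1, u4.3, u5.1, u5.2} {u1.2} {u1.3} {u2.1} {u2.2} {u3.1, u4.2} {u3.2, u5.3}, out.j its boundary


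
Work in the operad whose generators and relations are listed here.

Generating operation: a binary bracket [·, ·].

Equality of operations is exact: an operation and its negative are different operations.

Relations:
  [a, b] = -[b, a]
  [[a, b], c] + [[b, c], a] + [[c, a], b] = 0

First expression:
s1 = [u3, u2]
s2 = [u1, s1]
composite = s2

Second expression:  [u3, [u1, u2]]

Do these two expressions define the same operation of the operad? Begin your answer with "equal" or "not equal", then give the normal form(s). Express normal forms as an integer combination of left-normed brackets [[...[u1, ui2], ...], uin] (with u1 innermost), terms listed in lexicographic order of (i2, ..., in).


not equal: they reduce to -[[u1, u2], u3] + [[u1, u3], u2] and -[[u1, u2], u3]


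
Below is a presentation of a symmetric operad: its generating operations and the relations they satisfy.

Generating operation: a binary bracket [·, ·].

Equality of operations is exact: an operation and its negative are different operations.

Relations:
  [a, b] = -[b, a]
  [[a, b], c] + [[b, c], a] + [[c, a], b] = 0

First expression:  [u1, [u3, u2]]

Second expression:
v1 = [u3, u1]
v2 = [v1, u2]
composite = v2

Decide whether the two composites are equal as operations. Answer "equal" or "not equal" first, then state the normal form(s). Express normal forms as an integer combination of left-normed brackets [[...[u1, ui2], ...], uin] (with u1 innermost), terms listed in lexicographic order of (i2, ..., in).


The first expression, normalized: -[[u1, u2], u3] + [[u1, u3], u2]
The second expression, normalized: -[[u1, u3], u2]
No match — not equal.

not equal — first -[[u1, u2], u3] + [[u1, u3], u2], second -[[u1, u3], u2]


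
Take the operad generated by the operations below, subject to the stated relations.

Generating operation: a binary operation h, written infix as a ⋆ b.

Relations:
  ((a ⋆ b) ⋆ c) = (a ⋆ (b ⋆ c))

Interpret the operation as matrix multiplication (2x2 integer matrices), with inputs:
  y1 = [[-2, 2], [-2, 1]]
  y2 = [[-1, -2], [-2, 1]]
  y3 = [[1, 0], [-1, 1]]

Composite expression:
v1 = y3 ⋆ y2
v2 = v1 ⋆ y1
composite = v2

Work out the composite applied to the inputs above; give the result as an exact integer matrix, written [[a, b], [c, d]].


[[6, -4], [-4, 1]]

(y3 ⋆ y2) = [[-1, -2], [-1, 3]]
((y3 ⋆ y2) ⋆ y1) = [[6, -4], [-4, 1]]


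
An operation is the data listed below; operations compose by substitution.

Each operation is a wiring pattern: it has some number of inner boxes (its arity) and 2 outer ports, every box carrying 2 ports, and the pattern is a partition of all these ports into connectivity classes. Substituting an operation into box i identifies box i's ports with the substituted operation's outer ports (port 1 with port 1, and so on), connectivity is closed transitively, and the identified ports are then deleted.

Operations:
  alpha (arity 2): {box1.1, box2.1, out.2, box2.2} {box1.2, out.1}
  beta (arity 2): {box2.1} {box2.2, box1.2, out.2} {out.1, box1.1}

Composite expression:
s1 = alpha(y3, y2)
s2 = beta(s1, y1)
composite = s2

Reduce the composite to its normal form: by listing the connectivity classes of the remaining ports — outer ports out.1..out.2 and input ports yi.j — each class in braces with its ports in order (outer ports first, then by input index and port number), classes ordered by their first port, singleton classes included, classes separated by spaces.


Two ports join when wires chain via beta-identified ports.
stage alpha: inputs (y3, y2), connectivity {out.1, y3.2} {out.2, y2.1, y2.2, y3.1}, out.j its boundary
stage beta: inputs (y3, y2, y1), connectivity {out.1, y3.2} {out.2, y1.2, y2.1, y2.2, y3.1} {y1.1}, out.j its boundary

{out.1, y3.2} {out.2, y1.2, y2.1, y2.2, y3.1} {y1.1}


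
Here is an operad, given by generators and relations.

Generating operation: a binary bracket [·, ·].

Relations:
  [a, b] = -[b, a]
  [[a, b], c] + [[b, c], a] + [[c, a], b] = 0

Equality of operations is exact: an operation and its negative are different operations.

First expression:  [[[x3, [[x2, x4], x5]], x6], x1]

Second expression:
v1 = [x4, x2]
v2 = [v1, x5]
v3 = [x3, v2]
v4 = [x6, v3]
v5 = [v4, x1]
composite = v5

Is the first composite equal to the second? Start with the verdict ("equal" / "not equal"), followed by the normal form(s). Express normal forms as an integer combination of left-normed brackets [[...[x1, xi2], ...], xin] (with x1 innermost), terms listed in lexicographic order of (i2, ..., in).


The first composite normalizes to [[[[[x1, x2], x4], x5], x3], x6] - [[[[[x1, x3], x2], x4], x5], x6] + [[[[[x1, x3], x4], x2], x5], x6] + [[[[[x1, x3], x5], x2], x4], x6] - [[[[[x1, x3], x5], x4], x2], x6] - [[[[[x1, x4], x2], x5], x3], x6] - [[[[[x1, x5], x2], x4], x3], x6] + [[[[[x1, x5], x4], x2], x3], x6] - [[[[[x1, x6], x2], x4], x5], x3] + [[[[[x1, x6], x3], x2], x4], x5] - [[[[[x1, x6], x3], x4], x2], x5] - [[[[[x1, x6], x3], x5], x2], x4] + [[[[[x1, x6], x3], x5], x4], x2] + [[[[[x1, x6], x4], x2], x5], x3] + [[[[[x1, x6], x5], x2], x4], x3] - [[[[[x1, x6], x5], x4], x2], x3]
The second composite normalizes to [[[[[x1, x2], x4], x5], x3], x6] - [[[[[x1, x3], x2], x4], x5], x6] + [[[[[x1, x3], x4], x2], x5], x6] + [[[[[x1, x3], x5], x2], x4], x6] - [[[[[x1, x3], x5], x4], x2], x6] - [[[[[x1, x4], x2], x5], x3], x6] - [[[[[x1, x5], x2], x4], x3], x6] + [[[[[x1, x5], x4], x2], x3], x6] - [[[[[x1, x6], x2], x4], x5], x3] + [[[[[x1, x6], x3], x2], x4], x5] - [[[[[x1, x6], x3], x4], x2], x5] - [[[[[x1, x6], x3], x5], x2], x4] + [[[[[x1, x6], x3], x5], x4], x2] + [[[[[x1, x6], x4], x2], x5], x3] + [[[[[x1, x6], x5], x2], x4], x3] - [[[[[x1, x6], x5], x4], x2], x3]
One common form — equal.

equal: each reduces to [[[[[x1, x2], x4], x5], x3], x6] - [[[[[x1, x3], x2], x4], x5], x6] + [[[[[x1, x3], x4], x2], x5], x6] + [[[[[x1, x3], x5], x2], x4], x6] - [[[[[x1, x3], x5], x4], x2], x6] - [[[[[x1, x4], x2], x5], x3], x6] - [[[[[x1, x5], x2], x4], x3], x6] + [[[[[x1, x5], x4], x2], x3], x6] - [[[[[x1, x6], x2], x4], x5], x3] + [[[[[x1, x6], x3], x2], x4], x5] - [[[[[x1, x6], x3], x4], x2], x5] - [[[[[x1, x6], x3], x5], x2], x4] + [[[[[x1, x6], x3], x5], x4], x2] + [[[[[x1, x6], x4], x2], x5], x3] + [[[[[x1, x6], x5], x2], x4], x3] - [[[[[x1, x6], x5], x4], x2], x3]


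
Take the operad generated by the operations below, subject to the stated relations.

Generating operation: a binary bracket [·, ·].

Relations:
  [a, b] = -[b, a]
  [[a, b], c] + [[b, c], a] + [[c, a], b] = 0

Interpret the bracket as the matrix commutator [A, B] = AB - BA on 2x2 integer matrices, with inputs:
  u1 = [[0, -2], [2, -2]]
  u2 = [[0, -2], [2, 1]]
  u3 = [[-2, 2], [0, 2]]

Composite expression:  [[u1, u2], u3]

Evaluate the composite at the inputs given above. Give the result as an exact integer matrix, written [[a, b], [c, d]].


[u1, u2] = [[0, -6], [-6, 0]]
[[u1, u2], u3] = [[12, -24], [24, -12]]

[[12, -24], [24, -12]]


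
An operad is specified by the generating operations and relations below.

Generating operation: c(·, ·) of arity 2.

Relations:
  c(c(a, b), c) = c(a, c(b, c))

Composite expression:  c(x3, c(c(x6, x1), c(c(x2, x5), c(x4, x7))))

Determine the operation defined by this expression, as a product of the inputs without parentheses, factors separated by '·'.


Under associativity of c, the answer is the x's in reading order.
c(x6, x1) linearizes to x6 · x1
c(x2, x5) linearizes to x2 · x5
c(x4, x7) linearizes to x4 · x7
c(c(x2, x5), c(x4, x7)) linearizes to x2 · x5 · x4 · x7
c(c(x6, x1), c(c(x2, x5), c(x4, x7))) linearizes to x6 · x1 · x2 · x5 · x4 · x7
c(x3, c(c(x6, x1), c(c(x2, x5), c(x4, x7)))) linearizes to x3 · x6 · x1 · x2 · x5 · x4 · x7

x3 · x6 · x1 · x2 · x5 · x4 · x7


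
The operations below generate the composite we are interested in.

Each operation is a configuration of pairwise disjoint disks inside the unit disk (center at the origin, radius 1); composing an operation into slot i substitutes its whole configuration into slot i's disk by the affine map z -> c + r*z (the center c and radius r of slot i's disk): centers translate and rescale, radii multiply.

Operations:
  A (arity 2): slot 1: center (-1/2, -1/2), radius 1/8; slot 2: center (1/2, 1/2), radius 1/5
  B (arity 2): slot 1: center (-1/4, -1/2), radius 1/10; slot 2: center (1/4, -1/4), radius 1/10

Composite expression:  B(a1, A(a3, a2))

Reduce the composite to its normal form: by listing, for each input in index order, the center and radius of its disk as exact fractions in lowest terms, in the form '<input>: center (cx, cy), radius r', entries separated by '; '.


a1: center (-1/4, -1/2), radius 1/10; a2: center (3/10, -1/5), radius 1/50; a3: center (1/5, -3/10), radius 1/80

Each a-disk chains the slot maps above it in B; radii multiply.
a1 passes through 1 substitution, ending at center (-1/4, -1/2), radius 1/10
a3 passes through 2 substitutions, ending at center (1/5, -3/10), radius 1/80
a2 passes through 2 substitutions, ending at center (3/10, -1/5), radius 1/50
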